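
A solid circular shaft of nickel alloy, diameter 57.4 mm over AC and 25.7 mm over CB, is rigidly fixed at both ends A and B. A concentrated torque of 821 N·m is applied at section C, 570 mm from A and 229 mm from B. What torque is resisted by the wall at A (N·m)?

746 N·m

Compatibility: T_A·a/J_AC = T_B·b/J_CB with T_A + T_B = T₀.
J_AC = 1.07×10^-6 m⁴, J_CB = 4.28×10^-8 m⁴, so T_A = T₀·(J_AC/a)/((J_AC/a)+(J_CB/b)) = 746.3 N·m, T_B = 74.66 N·m.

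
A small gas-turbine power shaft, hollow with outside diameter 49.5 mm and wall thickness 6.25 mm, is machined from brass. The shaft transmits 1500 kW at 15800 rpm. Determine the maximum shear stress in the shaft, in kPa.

ω = 2π·15800/60 = 1655 rad/s, so T = P/ω = 1500×10³ / 1655 = 906.6 N·m.
J = π(d_o⁴ − d_i⁴)/32 = π(0.0495⁴ − 0.0370⁴)/32 = 4.054×10^-7 m⁴.
τ_max = T·r/J = 906.6 × 0.0248 / 4.054×10^-7 = 5.534×10^7 Pa.

55300 kPa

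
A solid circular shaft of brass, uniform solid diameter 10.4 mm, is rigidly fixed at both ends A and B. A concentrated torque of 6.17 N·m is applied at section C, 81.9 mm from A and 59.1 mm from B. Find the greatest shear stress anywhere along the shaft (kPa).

16200 kPa

With uniform GJ and both ends fixed, compatibility θ_AC = θ_CB gives T_A·a = T_B·b, together with T_A + T_B = T₀.
T_A = T₀·b/(a+b) = 6.170·59.1/141.0 = 2.586 N·m; T_B = 3.584 N·m.
τ in each portion: τ_AC = 1.17×10^7 Pa, τ_CB = 1.62×10^7 Pa; maximum is in CB.
τ_max = T_CB·r/J = 3.584·0.00520/1.15×10^-9 = 1.623×10^7 Pa.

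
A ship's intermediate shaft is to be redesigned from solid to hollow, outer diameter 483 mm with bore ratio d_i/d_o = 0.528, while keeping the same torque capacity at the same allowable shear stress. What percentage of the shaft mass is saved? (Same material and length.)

Equal τ_max and T ⇒ the solid shaft needs d_s³ = d_o³(1−k⁴), so d_s = 483·(1−0.528⁴)^(1/3) = 470.1 mm.
Area ratio A_h/A_s = d_o²(1−k²)/d_s² = (1−k²)/(1−k⁴)^(2/3) = 0.7612.
Mass saving = 1 − 0.7612 = 23.9 %.

23.9 %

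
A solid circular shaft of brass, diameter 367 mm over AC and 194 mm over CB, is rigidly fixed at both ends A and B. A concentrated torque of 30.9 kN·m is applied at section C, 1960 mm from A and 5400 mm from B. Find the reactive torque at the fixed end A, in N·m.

Compatibility: T_A·a/J_AC = T_B·b/J_CB with T_A + T_B = T₀.
J_AC = 1.78×10^-3 m⁴, J_CB = 1.39×10^-4 m⁴, so T_A = T₀·(J_AC/a)/((J_AC/a)+(J_CB/b)) = 30050 N·m, T_B = 851.6 N·m.

30000 N·m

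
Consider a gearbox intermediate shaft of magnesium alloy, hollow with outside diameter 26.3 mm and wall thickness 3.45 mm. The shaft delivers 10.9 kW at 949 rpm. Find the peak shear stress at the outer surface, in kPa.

ω = 2π·949/60 = 99.38 rad/s, so T = P/ω = 10.9×10³ / 99.38 = 109.7 N·m.
J = π(d_o⁴ − d_i⁴)/32 = π(0.0263⁴ − 0.0194⁴)/32 = 3.306×10^-8 m⁴.
τ_max = T·r/J = 109.7 × 0.0132 / 3.306×10^-8 = 4.362×10^7 Pa.

43600 kPa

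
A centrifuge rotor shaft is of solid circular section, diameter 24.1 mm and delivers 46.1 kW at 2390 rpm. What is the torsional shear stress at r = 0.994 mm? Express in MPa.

5.53 MPa

ω = 2π·2390/60 = 250.3 rad/s, so T = P/ω = 46.1×10³ / 250.3 = 184.2 N·m.
J = πd⁴/32 = π(0.0241)⁴/32 = 3.312×10^-8 m⁴.
Shear stress varies linearly with radius: τ = T·r/J = 184.2 × 9.94e-4 / 3.312×10^-8 = 5.528×10^6 Pa.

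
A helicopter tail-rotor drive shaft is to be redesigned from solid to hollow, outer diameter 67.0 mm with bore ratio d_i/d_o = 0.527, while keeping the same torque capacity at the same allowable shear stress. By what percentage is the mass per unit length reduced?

23.8 %

Equal τ_max and T ⇒ the solid shaft needs d_s³ = d_o³(1−k⁴), so d_s = 67.0·(1−0.527⁴)^(1/3) = 65.23 mm.
Area ratio A_h/A_s = d_o²(1−k²)/d_s² = (1−k²)/(1−k⁴)^(2/3) = 0.7620.
Mass saving = 1 − 0.7620 = 23.8 %.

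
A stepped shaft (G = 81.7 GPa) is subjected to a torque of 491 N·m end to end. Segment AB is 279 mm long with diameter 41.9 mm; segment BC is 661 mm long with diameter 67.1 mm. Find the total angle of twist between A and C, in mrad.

7.54 mrad

J_AB = π(0.0419)⁴/32 = 3.03×10^-7 m⁴; J_BC = π(0.0671)⁴/32 = 1.99×10^-6 m⁴.
θ = (T/G)·Σ L_i/J_i = (491.0/81.7×10⁹)·(0.279/3.03×10^-7 + 0.661/1.99×10^-6) = 7.537×10^-3 rad.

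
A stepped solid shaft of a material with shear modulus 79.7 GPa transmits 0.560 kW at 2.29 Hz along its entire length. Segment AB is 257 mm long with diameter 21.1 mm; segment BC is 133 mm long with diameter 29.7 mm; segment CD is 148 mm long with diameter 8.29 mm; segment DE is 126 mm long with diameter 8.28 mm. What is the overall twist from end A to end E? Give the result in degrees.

ω = 2π·2.29 = 14.39 rad/s, so T = P/ω = 0.560×10³ / 14.39 = 38.92 N·m.
J_AB = π(0.0211)⁴/32 = 1.95×10^-8 m⁴; J_BC = π(0.0297)⁴/32 = 7.64×10^-8 m⁴; J_CD = π(0.00829)⁴/32 = 4.64×10^-10 m⁴; J_DE = π(0.00828)⁴/32 = 4.61×10^-10 m⁴.
θ = (T/G)·Σ L_i/J_i = (38.92/79.7×10⁹)·(0.257/1.95×10^-8 + 0.133/7.64×10^-8 + 0.148/4.64×10^-10 + 0.126/4.61×10^-10) = 0.2965 rad.

17.0°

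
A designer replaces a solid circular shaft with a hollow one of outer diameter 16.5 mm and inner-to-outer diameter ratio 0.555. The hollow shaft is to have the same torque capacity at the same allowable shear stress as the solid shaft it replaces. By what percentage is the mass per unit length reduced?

Equal τ_max and T ⇒ the solid shaft needs d_s³ = d_o³(1−k⁴), so d_s = 16.5·(1−0.555⁴)^(1/3) = 15.96 mm.
Area ratio A_h/A_s = d_o²(1−k²)/d_s² = (1−k²)/(1−k⁴)^(2/3) = 0.7395.
Mass saving = 1 − 0.7395 = 26.0 %.

26.0 %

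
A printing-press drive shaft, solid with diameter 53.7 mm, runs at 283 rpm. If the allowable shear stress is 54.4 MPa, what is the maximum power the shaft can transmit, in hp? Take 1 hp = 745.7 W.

J = πd⁴/32 = π(0.0537)⁴/32 = 8.164×10^-7 m⁴.
T_max = τ_allow·J/r = 5.44×10^7 × 8.164×10^-7 / 0.0269 = 1654 N·m.
ω = 2π·283/60 = 29.64 rad/s, so P_max = T_max·ω = 4.902×10^4 W.

65.7 hp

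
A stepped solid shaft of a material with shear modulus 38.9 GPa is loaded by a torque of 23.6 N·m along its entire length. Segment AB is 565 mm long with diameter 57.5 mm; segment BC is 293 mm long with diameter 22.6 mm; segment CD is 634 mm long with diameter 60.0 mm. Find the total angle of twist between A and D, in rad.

0.00756 rad

J_AB = π(0.0575)⁴/32 = 1.07×10^-6 m⁴; J_BC = π(0.0226)⁴/32 = 2.56×10^-8 m⁴; J_CD = π(0.0600)⁴/32 = 1.27×10^-6 m⁴.
θ = (T/G)·Σ L_i/J_i = (23.60/38.9×10⁹)·(0.565/1.07×10^-6 + 0.293/2.56×10^-8 + 0.634/1.27×10^-6) = 7.562×10^-3 rad.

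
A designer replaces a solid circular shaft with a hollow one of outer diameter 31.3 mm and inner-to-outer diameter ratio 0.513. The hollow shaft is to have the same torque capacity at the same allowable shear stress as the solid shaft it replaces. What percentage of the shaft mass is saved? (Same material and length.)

Equal τ_max and T ⇒ the solid shaft needs d_s³ = d_o³(1−k⁴), so d_s = 31.3·(1−0.513⁴)^(1/3) = 30.56 mm.
Area ratio A_h/A_s = d_o²(1−k²)/d_s² = (1−k²)/(1−k⁴)^(2/3) = 0.7729.
Mass saving = 1 − 0.7729 = 22.7 %.

22.7 %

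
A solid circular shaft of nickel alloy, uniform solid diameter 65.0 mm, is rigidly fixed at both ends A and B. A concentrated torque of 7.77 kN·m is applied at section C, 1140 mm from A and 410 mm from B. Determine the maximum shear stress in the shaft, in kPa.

106000 kPa

With uniform GJ and both ends fixed, compatibility θ_AC = θ_CB gives T_A·a = T_B·b, together with T_A + T_B = T₀.
T_A = T₀·b/(a+b) = 7770·410/1550 = 2055 N·m; T_B = 5715 N·m.
τ in each portion: τ_AC = 3.81×10^7 Pa, τ_CB = 1.06×10^8 Pa; maximum is in CB.
τ_max = T_CB·r/J = 5715·0.0325/1.75×10^-6 = 1.060×10^8 Pa.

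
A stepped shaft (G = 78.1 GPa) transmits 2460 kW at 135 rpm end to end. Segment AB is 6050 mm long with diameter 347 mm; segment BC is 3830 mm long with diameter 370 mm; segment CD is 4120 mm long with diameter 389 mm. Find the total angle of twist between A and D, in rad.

0.0182 rad

ω = 2π·135/60 = 14.14 rad/s, so T = P/ω = 2460×10³ / 14.14 = 174000 N·m.
J_AB = π(0.347)⁴/32 = 1.42×10^-3 m⁴; J_BC = π(0.370)⁴/32 = 1.84×10^-3 m⁴; J_CD = π(0.389)⁴/32 = 2.25×10^-3 m⁴.
θ = (T/G)·Σ L_i/J_i = (174000/78.1×10⁹)·(6.05/1.42×10^-3 + 3.83/1.84×10^-3 + 4.12/2.25×10^-3) = 0.01819 rad.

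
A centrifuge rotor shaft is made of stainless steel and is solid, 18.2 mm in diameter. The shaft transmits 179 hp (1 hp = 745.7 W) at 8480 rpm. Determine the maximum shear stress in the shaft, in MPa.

127 MPa

ω = 2π·8480/60 = 888.0 rad/s, so T = P/ω = 179×745.7 / 888.0 = 150.3 N·m.
J = πd⁴/32 = π(0.0182)⁴/32 = 1.077×10^-8 m⁴.
τ_max = T·r/J = 150.3 × 0.00910 / 1.077×10^-8 = 1.270×10^8 Pa.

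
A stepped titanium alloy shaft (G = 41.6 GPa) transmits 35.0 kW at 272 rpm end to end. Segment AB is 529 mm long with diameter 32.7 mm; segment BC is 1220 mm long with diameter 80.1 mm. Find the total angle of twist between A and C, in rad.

ω = 2π·272/60 = 28.48 rad/s, so T = P/ω = 35.0×10³ / 28.48 = 1229 N·m.
J_AB = π(0.0327)⁴/32 = 1.12×10^-7 m⁴; J_BC = π(0.0801)⁴/32 = 4.04×10^-6 m⁴.
θ = (T/G)·Σ L_i/J_i = (1229/41.6×10⁹)·(0.529/1.12×10^-7 + 1.22/4.04×10^-6) = 0.1481 rad.

0.148 rad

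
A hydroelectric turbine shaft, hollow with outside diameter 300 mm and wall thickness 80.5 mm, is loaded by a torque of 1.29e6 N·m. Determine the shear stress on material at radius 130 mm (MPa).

J = π(d_o⁴ − d_i⁴)/32 = π(0.300⁴ − 0.139⁴)/32 = 7.586×10^-4 m⁴.
Shear stress varies linearly with radius: τ = T·r/J = 1.290e6 × 0.130 / 7.586×10^-4 = 2.211×10^8 Pa.

221 MPa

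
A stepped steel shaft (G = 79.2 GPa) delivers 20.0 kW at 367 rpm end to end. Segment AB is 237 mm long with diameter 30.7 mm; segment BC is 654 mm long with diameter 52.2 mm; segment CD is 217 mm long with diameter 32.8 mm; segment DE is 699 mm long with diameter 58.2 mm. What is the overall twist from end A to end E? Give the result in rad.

0.0404 rad

ω = 2π·367/60 = 38.43 rad/s, so T = P/ω = 20.0×10³ / 38.43 = 520.4 N·m.
J_AB = π(0.0307)⁴/32 = 8.72×10^-8 m⁴; J_BC = π(0.0522)⁴/32 = 7.29×10^-7 m⁴; J_CD = π(0.0328)⁴/32 = 1.14×10^-7 m⁴; J_DE = π(0.0582)⁴/32 = 1.13×10^-6 m⁴.
θ = (T/G)·Σ L_i/J_i = (520.4/79.2×10⁹)·(0.237/8.72×10^-8 + 0.654/7.29×10^-7 + 0.217/1.14×10^-7 + 0.699/1.13×10^-6) = 0.04038 rad.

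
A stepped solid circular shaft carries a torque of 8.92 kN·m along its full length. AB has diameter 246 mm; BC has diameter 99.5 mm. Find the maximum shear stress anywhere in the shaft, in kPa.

Under the same torque, τ_max = 16T/(πd³) is largest where d is smallest — segment BC (d = 99.5 mm).
τ_max = 16·8920/(π·(0.0995)³) = 4.612×10^7 Pa.

46100 kPa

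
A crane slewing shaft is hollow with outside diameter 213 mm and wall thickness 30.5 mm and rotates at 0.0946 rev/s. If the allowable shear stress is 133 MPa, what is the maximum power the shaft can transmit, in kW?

111 kW

J = π(d_o⁴ − d_i⁴)/32 = π(0.213⁴ − 0.152⁴)/32 = 1.497×10^-4 m⁴.
T_max = τ_allow·J/r = 1.33×10^8 × 1.497×10^-4 / 0.106 = 186900 N·m.
ω = 2π·0.0946 = 0.5944 rad/s, so P_max = T_max·ω = 1.111×10^5 W.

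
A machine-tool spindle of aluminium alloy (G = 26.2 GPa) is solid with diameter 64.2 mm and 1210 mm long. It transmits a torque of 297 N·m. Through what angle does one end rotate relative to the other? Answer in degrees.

0.471°

J = πd⁴/32 = π(0.0642)⁴/32 = 1.668×10^-6 m⁴.
θ = T·L/(G·J) = 297.0 × 1.21 / (26.2×10⁹ × 1.668×10^-6) = 8.224×10^-3 rad.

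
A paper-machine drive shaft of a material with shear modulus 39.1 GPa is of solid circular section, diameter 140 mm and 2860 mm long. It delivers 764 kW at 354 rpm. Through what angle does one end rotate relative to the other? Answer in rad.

0.0400 rad

ω = 2π·354/60 = 37.07 rad/s, so T = P/ω = 764×10³ / 37.07 = 20610 N·m.
J = πd⁴/32 = π(0.140)⁴/32 = 3.771×10^-5 m⁴.
θ = T·L/(G·J) = 20610 × 2.86 / (39.1×10⁹ × 3.771×10^-5) = 0.03997 rad.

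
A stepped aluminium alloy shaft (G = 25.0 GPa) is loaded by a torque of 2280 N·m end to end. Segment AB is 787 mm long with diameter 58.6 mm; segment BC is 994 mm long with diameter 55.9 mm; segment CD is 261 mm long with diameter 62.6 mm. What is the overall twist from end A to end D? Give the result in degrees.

9.88°

J_AB = π(0.0586)⁴/32 = 1.16×10^-6 m⁴; J_BC = π(0.0559)⁴/32 = 9.59×10^-7 m⁴; J_CD = π(0.0626)⁴/32 = 1.51×10^-6 m⁴.
θ = (T/G)·Σ L_i/J_i = (2280/25.0×10⁹)·(0.787/1.16×10^-6 + 0.994/9.59×10^-7 + 0.261/1.51×10^-6) = 0.1724 rad.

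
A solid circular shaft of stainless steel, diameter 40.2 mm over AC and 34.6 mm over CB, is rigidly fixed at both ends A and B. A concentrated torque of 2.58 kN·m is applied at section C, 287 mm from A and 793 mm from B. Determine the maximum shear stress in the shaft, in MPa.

Compatibility: T_A·a/J_AC = T_B·b/J_CB with T_A + T_B = T₀.
J_AC = 2.56×10^-7 m⁴, J_CB = 1.41×10^-7 m⁴, so T_A = T₀·(J_AC/a)/((J_AC/a)+(J_CB/b)) = 2152 N·m, T_B = 427.5 N·m.
τ in each portion: τ_AC = 1.69×10^8 Pa, τ_CB = 5.26×10^7 Pa; maximum is in AC.
τ_max = T_AC·r/J = 2152·0.0201/2.56×10^-7 = 1.687×10^8 Pa.

169 MPa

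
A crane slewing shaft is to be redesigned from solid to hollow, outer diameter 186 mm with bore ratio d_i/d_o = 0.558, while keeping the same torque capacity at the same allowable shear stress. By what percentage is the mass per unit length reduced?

26.3 %

Equal τ_max and T ⇒ the solid shaft needs d_s³ = d_o³(1−k⁴), so d_s = 186·(1−0.558⁴)^(1/3) = 179.8 mm.
Area ratio A_h/A_s = d_o²(1−k²)/d_s² = (1−k²)/(1−k⁴)^(2/3) = 0.7371.
Mass saving = 1 − 0.7371 = 26.3 %.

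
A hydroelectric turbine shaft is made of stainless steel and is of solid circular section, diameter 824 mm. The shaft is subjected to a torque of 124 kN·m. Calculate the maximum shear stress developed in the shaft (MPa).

J = πd⁴/32 = π(0.824)⁴/32 = 0.04526 m⁴.
τ_max = T·r/J = 124000 × 0.412 / 0.04526 = 1.129×10^6 Pa.

1.13 MPa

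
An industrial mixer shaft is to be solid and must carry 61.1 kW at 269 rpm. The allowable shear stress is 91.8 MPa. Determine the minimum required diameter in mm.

49.4 mm

ω = 2π·269/60 = 28.17 rad/s, so T = P/ω = 61.1×10³ / 28.17 = 2169 N·m.
For a solid shaft τ_max = 16T/(πd³), so d = (16T/(π τ_allow))^(1/3) = (16·2169/(π·9.18×10^7))^(1/3) = 0.04937 m.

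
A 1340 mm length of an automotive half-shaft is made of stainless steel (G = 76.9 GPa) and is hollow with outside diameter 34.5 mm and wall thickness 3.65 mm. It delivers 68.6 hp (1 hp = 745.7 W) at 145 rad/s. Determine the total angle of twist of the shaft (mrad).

72.0 mrad

ω = 145 rad/s, so T = P/ω = 68.6×745.7 / 145.0 = 352.8 N·m.
J = π(d_o⁴ − d_i⁴)/32 = π(0.0345⁴ − 0.0272⁴)/32 = 8.535×10^-8 m⁴.
θ = T·L/(G·J) = 352.8 × 1.34 / (76.9×10⁹ × 8.535×10^-8) = 0.07203 rad.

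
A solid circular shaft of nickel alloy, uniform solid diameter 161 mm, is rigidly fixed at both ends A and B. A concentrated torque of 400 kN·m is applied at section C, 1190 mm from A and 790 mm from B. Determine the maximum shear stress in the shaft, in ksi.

42.6 ksi

With uniform GJ and both ends fixed, compatibility θ_AC = θ_CB gives T_A·a = T_B·b, together with T_A + T_B = T₀.
T_A = T₀·b/(a+b) = 400000·790/1980 = 159600 N·m; T_B = 240400 N·m.
τ in each portion: τ_AC = 1.95×10^8 Pa, τ_CB = 2.93×10^8 Pa; maximum is in CB.
τ_max = T_CB·r/J = 240400·0.0805/6.60×10^-5 = 2.934×10^8 Pa.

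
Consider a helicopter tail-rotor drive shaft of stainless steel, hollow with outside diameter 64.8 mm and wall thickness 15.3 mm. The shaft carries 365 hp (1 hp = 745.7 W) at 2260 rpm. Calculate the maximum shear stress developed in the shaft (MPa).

ω = 2π·2260/60 = 236.7 rad/s, so T = P/ω = 365×745.7 / 236.7 = 1150 N·m.
J = π(d_o⁴ − d_i⁴)/32 = π(0.0648⁴ − 0.0342⁴)/32 = 1.597×10^-6 m⁴.
τ_max = T·r/J = 1150 × 0.0324 / 1.597×10^-6 = 2.334×10^7 Pa.

23.3 MPa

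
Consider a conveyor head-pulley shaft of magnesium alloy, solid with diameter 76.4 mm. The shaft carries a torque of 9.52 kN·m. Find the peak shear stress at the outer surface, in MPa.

J = πd⁴/32 = π(0.0764)⁴/32 = 3.345×10^-6 m⁴.
τ_max = T·r/J = 9520 × 0.0382 / 3.345×10^-6 = 1.087×10^8 Pa.

109 MPa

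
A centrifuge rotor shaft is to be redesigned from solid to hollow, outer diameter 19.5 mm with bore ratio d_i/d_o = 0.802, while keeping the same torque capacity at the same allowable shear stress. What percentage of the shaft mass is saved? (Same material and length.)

49.1 %

Equal τ_max and T ⇒ the solid shaft needs d_s³ = d_o³(1−k⁴), so d_s = 19.5·(1−0.802⁴)^(1/3) = 16.32 mm.
Area ratio A_h/A_s = d_o²(1−k²)/d_s² = (1−k²)/(1−k⁴)^(2/3) = 0.5093.
Mass saving = 1 − 0.5093 = 49.1 %.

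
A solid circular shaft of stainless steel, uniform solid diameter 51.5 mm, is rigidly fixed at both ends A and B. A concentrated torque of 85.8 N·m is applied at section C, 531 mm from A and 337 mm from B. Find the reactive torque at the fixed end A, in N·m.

33.3 N·m

With uniform GJ and both ends fixed, compatibility θ_AC = θ_CB gives T_A·a = T_B·b, together with T_A + T_B = T₀.
T_A = T₀·b/(a+b) = 85.80·337/868.0 = 33.31 N·m; T_B = 52.49 N·m.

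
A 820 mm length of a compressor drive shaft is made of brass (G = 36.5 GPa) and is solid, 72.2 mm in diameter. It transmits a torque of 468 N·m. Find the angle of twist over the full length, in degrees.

0.226°

J = πd⁴/32 = π(0.0722)⁴/32 = 2.668×10^-6 m⁴.
θ = T·L/(G·J) = 468.0 × 0.820 / (36.5×10⁹ × 2.668×10^-6) = 3.941×10^-3 rad.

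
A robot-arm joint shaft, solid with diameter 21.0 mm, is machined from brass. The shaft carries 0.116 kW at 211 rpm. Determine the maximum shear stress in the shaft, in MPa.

2.89 MPa

ω = 2π·211/60 = 22.10 rad/s, so T = P/ω = 0.116×10³ / 22.10 = 5.250 N·m.
J = πd⁴/32 = π(0.0210)⁴/32 = 1.909×10^-8 m⁴.
τ_max = T·r/J = 5.250 × 0.0105 / 1.909×10^-8 = 2.887×10^6 Pa.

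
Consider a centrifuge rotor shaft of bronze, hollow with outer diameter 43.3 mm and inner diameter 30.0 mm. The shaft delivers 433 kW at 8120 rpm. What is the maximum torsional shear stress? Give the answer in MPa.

ω = 2π·8120/60 = 850.3 rad/s, so T = P/ω = 433×10³ / 850.3 = 509.2 N·m.
J = π(d_o⁴ − d_i⁴)/32 = π(0.0433⁴ − 0.0300⁴)/32 = 2.656×10^-7 m⁴.
τ_max = T·r/J = 509.2 × 0.0216 / 2.656×10^-7 = 4.151×10^7 Pa.

41.5 MPa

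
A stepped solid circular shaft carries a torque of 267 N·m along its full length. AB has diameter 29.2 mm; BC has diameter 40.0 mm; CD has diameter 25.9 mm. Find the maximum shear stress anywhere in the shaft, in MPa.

Under the same torque, τ_max = 16T/(πd³) is largest where d is smallest — segment CD (d = 25.9 mm).
τ_max = 16·267.0/(π·(0.0259)³) = 7.827×10^7 Pa.

78.3 MPa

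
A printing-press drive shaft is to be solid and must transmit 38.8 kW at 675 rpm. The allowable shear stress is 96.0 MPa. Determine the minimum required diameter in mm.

ω = 2π·675/60 = 70.69 rad/s, so T = P/ω = 38.8×10³ / 70.69 = 548.9 N·m.
For a solid shaft τ_max = 16T/(πd³), so d = (16T/(π τ_allow))^(1/3) = (16·548.9/(π·9.60×10^7))^(1/3) = 0.03077 m.

30.8 mm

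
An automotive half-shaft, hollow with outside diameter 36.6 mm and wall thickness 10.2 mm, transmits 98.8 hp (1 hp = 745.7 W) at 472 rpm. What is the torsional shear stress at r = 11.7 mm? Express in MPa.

103 MPa

ω = 2π·472/60 = 49.43 rad/s, so T = P/ω = 98.8×745.7 / 49.43 = 1491 N·m.
J = π(d_o⁴ − d_i⁴)/32 = π(0.0366⁴ − 0.0162⁴)/32 = 1.694×10^-7 m⁴.
Shear stress varies linearly with radius: τ = T·r/J = 1491 × 0.0117 / 1.694×10^-7 = 1.029×10^8 Pa.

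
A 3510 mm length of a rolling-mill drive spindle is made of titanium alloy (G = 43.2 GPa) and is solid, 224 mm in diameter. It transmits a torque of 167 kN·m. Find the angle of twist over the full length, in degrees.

3.15°

J = πd⁴/32 = π(0.224)⁴/32 = 2.472×10^-4 m⁴.
θ = T·L/(G·J) = 167000 × 3.51 / (43.2×10⁹ × 2.472×10^-4) = 0.05490 rad.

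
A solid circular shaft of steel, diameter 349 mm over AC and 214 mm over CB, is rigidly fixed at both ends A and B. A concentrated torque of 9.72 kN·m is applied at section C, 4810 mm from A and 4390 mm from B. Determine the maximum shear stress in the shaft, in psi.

146 psi

Compatibility: T_A·a/J_AC = T_B·b/J_CB with T_A + T_B = T₀.
J_AC = 1.46×10^-3 m⁴, J_CB = 2.06×10^-4 m⁴, so T_A = T₀·(J_AC/a)/((J_AC/a)+(J_CB/b)) = 8416 N·m, T_B = 1304 N·m.
τ in each portion: τ_AC = 1.01×10^6 Pa, τ_CB = 6.77×10^5 Pa; maximum is in AC.
τ_max = T_AC·r/J = 8416·0.174/1.46×10^-3 = 1.008×10^6 Pa.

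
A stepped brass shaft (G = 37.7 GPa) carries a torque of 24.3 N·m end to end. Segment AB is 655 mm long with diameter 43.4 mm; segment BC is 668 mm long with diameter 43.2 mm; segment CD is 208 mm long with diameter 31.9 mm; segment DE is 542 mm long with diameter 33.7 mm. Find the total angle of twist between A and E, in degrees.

0.375°

J_AB = π(0.0434)⁴/32 = 3.48×10^-7 m⁴; J_BC = π(0.0432)⁴/32 = 3.42×10^-7 m⁴; J_CD = π(0.0319)⁴/32 = 1.02×10^-7 m⁴; J_DE = π(0.0337)⁴/32 = 1.27×10^-7 m⁴.
θ = (T/G)·Σ L_i/J_i = (24.30/37.7×10⁹)·(0.655/3.48×10^-7 + 0.668/3.42×10^-7 + 0.208/1.02×10^-7 + 0.542/1.27×10^-7) = 6.549×10^-3 rad.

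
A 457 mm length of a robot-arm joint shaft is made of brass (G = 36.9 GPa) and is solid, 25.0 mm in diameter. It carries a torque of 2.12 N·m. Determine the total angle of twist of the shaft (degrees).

J = πd⁴/32 = π(0.0250)⁴/32 = 3.835×10^-8 m⁴.
θ = T·L/(G·J) = 2.120 × 0.457 / (36.9×10⁹ × 3.835×10^-8) = 6.846×10^-4 rad.

0.0392°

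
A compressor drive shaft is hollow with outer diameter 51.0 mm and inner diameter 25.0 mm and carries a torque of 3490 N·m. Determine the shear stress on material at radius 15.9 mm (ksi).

J = π(d_o⁴ − d_i⁴)/32 = π(0.0510⁴ − 0.0250⁴)/32 = 6.258×10^-7 m⁴.
Shear stress varies linearly with radius: τ = T·r/J = 3490 × 0.0159 / 6.258×10^-7 = 8.867×10^7 Pa.

12.9 ksi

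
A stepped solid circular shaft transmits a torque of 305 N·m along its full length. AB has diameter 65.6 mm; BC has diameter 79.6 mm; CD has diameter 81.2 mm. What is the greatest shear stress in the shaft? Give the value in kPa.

Under the same torque, τ_max = 16T/(πd³) is largest where d is smallest — segment AB (d = 65.6 mm).
τ_max = 16·305.0/(π·(0.0656)³) = 5.502×10^6 Pa.

5500 kPa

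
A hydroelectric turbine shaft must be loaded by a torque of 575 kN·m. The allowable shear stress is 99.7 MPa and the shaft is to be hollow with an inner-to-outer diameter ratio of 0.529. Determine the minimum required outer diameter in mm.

For a hollow shaft with d_i/d_o = 0.529: τ_max = 16T/(π d_o³ (1−k⁴)), so d_o = [16T/(π τ_allow (1−k⁴))]^(1/3) = [16·575000/(π·9.97×10^7·0.9217)]^(1/3) = 0.3170 m.

317 mm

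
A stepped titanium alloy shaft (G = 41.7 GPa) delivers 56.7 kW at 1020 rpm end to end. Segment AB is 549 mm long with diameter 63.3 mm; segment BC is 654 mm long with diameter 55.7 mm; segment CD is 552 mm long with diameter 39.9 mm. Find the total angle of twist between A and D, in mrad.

ω = 2π·1020/60 = 106.8 rad/s, so T = P/ω = 56.7×10³ / 106.8 = 530.8 N·m.
J_AB = π(0.0633)⁴/32 = 1.58×10^-6 m⁴; J_BC = π(0.0557)⁴/32 = 9.45×10^-7 m⁴; J_CD = π(0.0399)⁴/32 = 2.49×10^-7 m⁴.
θ = (T/G)·Σ L_i/J_i = (530.8/41.7×10⁹)·(0.549/1.58×10^-6 + 0.654/9.45×10^-7 + 0.552/2.49×10^-7) = 0.04148 rad.

41.5 mrad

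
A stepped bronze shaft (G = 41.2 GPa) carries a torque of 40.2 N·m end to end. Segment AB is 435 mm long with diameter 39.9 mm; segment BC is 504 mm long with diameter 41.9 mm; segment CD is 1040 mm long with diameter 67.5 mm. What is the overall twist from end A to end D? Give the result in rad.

0.00383 rad

J_AB = π(0.0399)⁴/32 = 2.49×10^-7 m⁴; J_BC = π(0.0419)⁴/32 = 3.03×10^-7 m⁴; J_CD = π(0.0675)⁴/32 = 2.04×10^-6 m⁴.
θ = (T/G)·Σ L_i/J_i = (40.20/41.2×10⁹)·(0.435/2.49×10^-7 + 0.504/3.03×10^-7 + 1.04/2.04×10^-6) = 3.829×10^-3 rad.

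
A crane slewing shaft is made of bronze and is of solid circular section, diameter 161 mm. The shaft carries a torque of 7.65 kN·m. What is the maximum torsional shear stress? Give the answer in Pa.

J = πd⁴/32 = π(0.161)⁴/32 = 6.596×10^-5 m⁴.
τ_max = T·r/J = 7650 × 0.0805 / 6.596×10^-5 = 9.336×10^6 Pa.

9.34e6 Pa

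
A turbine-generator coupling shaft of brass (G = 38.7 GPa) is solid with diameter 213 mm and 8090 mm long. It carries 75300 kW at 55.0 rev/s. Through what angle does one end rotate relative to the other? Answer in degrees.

12.9°

ω = 2π·55.0 = 345.6 rad/s, so T = P/ω = 75300×10³ / 345.6 = 217900 N·m.
J = πd⁴/32 = π(0.213)⁴/32 = 2.021×10^-4 m⁴.
θ = T·L/(G·J) = 217900 × 8.09 / (38.7×10⁹ × 2.021×10^-4) = 0.2254 rad.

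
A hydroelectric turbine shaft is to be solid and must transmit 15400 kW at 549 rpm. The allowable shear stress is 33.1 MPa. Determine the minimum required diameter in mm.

345 mm

ω = 2π·549/60 = 57.49 rad/s, so T = P/ω = 15400×10³ / 57.49 = 267900 N·m.
For a solid shaft τ_max = 16T/(πd³), so d = (16T/(π τ_allow))^(1/3) = (16·267900/(π·3.31×10^7))^(1/3) = 0.3454 m.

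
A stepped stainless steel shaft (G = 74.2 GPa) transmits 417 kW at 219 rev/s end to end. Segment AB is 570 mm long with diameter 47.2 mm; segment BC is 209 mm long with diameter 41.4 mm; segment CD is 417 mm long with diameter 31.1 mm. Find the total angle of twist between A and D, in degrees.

ω = 2π·219 = 1376 rad/s, so T = P/ω = 417×10³ / 1376 = 303.0 N·m.
J_AB = π(0.0472)⁴/32 = 4.87×10^-7 m⁴; J_BC = π(0.0414)⁴/32 = 2.88×10^-7 m⁴; J_CD = π(0.0311)⁴/32 = 9.18×10^-8 m⁴.
θ = (T/G)·Σ L_i/J_i = (303.0/74.2×10⁹)·(0.570/4.87×10^-7 + 0.209/2.88×10^-7 + 0.417/9.18×10^-8) = 0.02628 rad.

1.51°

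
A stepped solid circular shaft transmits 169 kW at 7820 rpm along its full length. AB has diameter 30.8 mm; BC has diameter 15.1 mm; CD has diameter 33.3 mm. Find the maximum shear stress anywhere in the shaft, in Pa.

3.05e8 Pa

ω = 2π·7820/60 = 818.9 rad/s, so T = P/ω = 169×10³ / 818.9 = 206.4 N·m.
Under the same torque, τ_max = 16T/(πd³) is largest where d is smallest — segment BC (d = 15.1 mm).
τ_max = 16·206.4/(π·(0.0151)³) = 3.053×10^8 Pa.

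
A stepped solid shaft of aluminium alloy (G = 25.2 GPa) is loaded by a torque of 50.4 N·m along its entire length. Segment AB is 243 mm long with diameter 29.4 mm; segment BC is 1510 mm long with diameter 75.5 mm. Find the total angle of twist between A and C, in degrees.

J_AB = π(0.0294)⁴/32 = 7.33×10^-8 m⁴; J_BC = π(0.0755)⁴/32 = 3.19×10^-6 m⁴.
θ = (T/G)·Σ L_i/J_i = (50.40/25.2×10⁹)·(0.243/7.33×10^-8 + 1.51/3.19×10^-6) = 7.573×10^-3 rad.

0.434°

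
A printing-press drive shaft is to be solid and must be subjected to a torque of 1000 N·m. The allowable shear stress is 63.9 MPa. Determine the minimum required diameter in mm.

43.0 mm

For a solid shaft τ_max = 16T/(πd³), so d = (16T/(π τ_allow))^(1/3) = (16·1000/(π·6.39×10^7))^(1/3) = 0.04304 m.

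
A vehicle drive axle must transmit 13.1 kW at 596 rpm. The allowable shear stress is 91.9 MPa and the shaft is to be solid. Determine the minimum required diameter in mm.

22.7 mm

ω = 2π·596/60 = 62.41 rad/s, so T = P/ω = 13.1×10³ / 62.41 = 209.9 N·m.
For a solid shaft τ_max = 16T/(πd³), so d = (16T/(π τ_allow))^(1/3) = (16·209.9/(π·9.19×10^7))^(1/3) = 0.02266 m.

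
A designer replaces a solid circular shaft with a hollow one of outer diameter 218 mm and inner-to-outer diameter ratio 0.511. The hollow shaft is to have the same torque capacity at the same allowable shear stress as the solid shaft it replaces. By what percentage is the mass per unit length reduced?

22.6 %

Equal τ_max and T ⇒ the solid shaft needs d_s³ = d_o³(1−k⁴), so d_s = 218·(1−0.511⁴)^(1/3) = 212.9 mm.
Area ratio A_h/A_s = d_o²(1−k²)/d_s² = (1−k²)/(1−k⁴)^(2/3) = 0.7745.
Mass saving = 1 − 0.7745 = 22.6 %.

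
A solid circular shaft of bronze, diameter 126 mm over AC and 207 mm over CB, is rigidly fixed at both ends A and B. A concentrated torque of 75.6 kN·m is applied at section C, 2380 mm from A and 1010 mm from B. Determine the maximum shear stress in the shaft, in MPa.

Compatibility: T_A·a/J_AC = T_B·b/J_CB with T_A + T_B = T₀.
J_AC = 2.47×10^-5 m⁴, J_CB = 1.80×10^-4 m⁴, so T_A = T₀·(J_AC/a)/((J_AC/a)+(J_CB/b)) = 4162 N·m, T_B = 71440 N·m.
τ in each portion: τ_AC = 1.06×10^7 Pa, τ_CB = 4.10×10^7 Pa; maximum is in CB.
τ_max = T_CB·r/J = 71440·0.103/1.80×10^-4 = 4.102×10^7 Pa.

41.0 MPa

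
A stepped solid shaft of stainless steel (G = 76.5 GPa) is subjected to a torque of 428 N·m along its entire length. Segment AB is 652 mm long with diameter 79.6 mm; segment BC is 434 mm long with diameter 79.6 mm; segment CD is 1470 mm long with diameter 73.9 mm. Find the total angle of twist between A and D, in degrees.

J_AB = π(0.0796)⁴/32 = 3.94×10^-6 m⁴; J_BC = π(0.0796)⁴/32 = 3.94×10^-6 m⁴; J_CD = π(0.0739)⁴/32 = 2.93×10^-6 m⁴.
θ = (T/G)·Σ L_i/J_i = (428.0/76.5×10⁹)·(0.652/3.94×10^-6 + 0.434/3.94×10^-6 + 1.47/2.93×10^-6) = 4.350×10^-3 rad.

0.249°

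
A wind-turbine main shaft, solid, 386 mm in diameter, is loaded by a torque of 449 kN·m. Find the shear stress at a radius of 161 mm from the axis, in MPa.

33.2 MPa

J = πd⁴/32 = π(0.386)⁴/32 = 2.179×10^-3 m⁴.
Shear stress varies linearly with radius: τ = T·r/J = 449000 × 0.161 / 2.179×10^-3 = 3.317×10^7 Pa.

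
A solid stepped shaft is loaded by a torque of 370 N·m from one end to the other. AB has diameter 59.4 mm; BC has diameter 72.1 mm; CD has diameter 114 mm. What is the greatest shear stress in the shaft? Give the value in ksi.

1.30 ksi

Under the same torque, τ_max = 16T/(πd³) is largest where d is smallest — segment AB (d = 59.4 mm).
τ_max = 16·370.0/(π·(0.0594)³) = 8.991×10^6 Pa.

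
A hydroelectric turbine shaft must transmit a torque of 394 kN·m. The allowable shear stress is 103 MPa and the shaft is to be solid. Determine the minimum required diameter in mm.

For a solid shaft τ_max = 16T/(πd³), so d = (16T/(π τ_allow))^(1/3) = (16·394000/(π·1.03×10^8))^(1/3) = 0.2691 m.

269 mm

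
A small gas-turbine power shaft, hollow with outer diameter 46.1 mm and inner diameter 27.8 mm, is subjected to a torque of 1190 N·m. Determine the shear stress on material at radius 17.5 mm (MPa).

54.1 MPa

J = π(d_o⁴ − d_i⁴)/32 = π(0.0461⁴ − 0.0278⁴)/32 = 3.848×10^-7 m⁴.
Shear stress varies linearly with radius: τ = T·r/J = 1190 × 0.0175 / 3.848×10^-7 = 5.412×10^7 Pa.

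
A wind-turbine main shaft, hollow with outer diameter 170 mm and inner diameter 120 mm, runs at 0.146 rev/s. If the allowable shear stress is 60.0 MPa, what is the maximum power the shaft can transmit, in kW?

J = π(d_o⁴ − d_i⁴)/32 = π(0.170⁴ − 0.120⁴)/32 = 6.164×10^-5 m⁴.
T_max = τ_allow·J/r = 6.00×10^7 × 6.164×10^-5 / 0.0850 = 43510 N·m.
ω = 2π·0.146 = 0.9173 rad/s, so P_max = T_max·ω = 3.991×10^4 W.

39.9 kW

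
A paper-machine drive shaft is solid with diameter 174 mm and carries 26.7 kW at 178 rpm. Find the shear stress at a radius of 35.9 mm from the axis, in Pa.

571000 Pa

ω = 2π·178/60 = 18.64 rad/s, so T = P/ω = 26.7×10³ / 18.64 = 1432 N·m.
J = πd⁴/32 = π(0.174)⁴/32 = 8.999×10^-5 m⁴.
Shear stress varies linearly with radius: τ = T·r/J = 1432 × 0.0359 / 8.999×10^-5 = 5.714×10^5 Pa.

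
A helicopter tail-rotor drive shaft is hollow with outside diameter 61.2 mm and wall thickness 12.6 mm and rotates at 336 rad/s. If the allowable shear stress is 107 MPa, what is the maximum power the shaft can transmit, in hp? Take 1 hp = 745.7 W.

J = π(d_o⁴ − d_i⁴)/32 = π(0.0612⁴ − 0.0360⁴)/32 = 1.212×10^-6 m⁴.
T_max = τ_allow·J/r = 1.07×10^8 × 1.212×10^-6 / 0.0306 = 4239 N·m.
ω = 336 rad/s, so P_max = T_max·ω = 1.424×10^6 W.

1910 hp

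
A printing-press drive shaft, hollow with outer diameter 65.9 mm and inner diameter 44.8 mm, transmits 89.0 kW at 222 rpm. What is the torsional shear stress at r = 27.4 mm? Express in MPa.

72.0 MPa

ω = 2π·222/60 = 23.25 rad/s, so T = P/ω = 89.0×10³ / 23.25 = 3828 N·m.
J = π(d_o⁴ − d_i⁴)/32 = π(0.0659⁴ − 0.0448⁴)/32 = 1.456×10^-6 m⁴.
Shear stress varies linearly with radius: τ = T·r/J = 3828 × 0.0274 / 1.456×10^-6 = 7.204×10^7 Pa.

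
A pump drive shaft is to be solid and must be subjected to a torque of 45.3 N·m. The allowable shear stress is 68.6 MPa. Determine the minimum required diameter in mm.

15.0 mm

For a solid shaft τ_max = 16T/(πd³), so d = (16T/(π τ_allow))^(1/3) = (16·45.30/(π·6.86×10^7))^(1/3) = 0.01498 m.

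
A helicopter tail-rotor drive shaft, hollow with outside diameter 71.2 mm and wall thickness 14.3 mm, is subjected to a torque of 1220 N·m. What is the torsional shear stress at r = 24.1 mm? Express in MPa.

J = π(d_o⁴ − d_i⁴)/32 = π(0.0712⁴ − 0.0426⁴)/32 = 2.200×10^-6 m⁴.
Shear stress varies linearly with radius: τ = T·r/J = 1220 × 0.0241 / 2.200×10^-6 = 1.337×10^7 Pa.

13.4 MPa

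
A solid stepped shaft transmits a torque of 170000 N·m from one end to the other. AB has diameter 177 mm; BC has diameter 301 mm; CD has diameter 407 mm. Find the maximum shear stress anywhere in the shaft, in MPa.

156 MPa

Under the same torque, τ_max = 16T/(πd³) is largest where d is smallest — segment AB (d = 177 mm).
τ_max = 16·170000/(π·(0.177)³) = 1.561×10^8 Pa.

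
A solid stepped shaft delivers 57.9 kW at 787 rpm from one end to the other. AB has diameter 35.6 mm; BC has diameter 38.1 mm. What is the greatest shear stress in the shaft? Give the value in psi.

11500 psi

ω = 2π·787/60 = 82.41 rad/s, so T = P/ω = 57.9×10³ / 82.41 = 702.5 N·m.
Under the same torque, τ_max = 16T/(πd³) is largest where d is smallest — segment AB (d = 35.6 mm).
τ_max = 16·702.5/(π·(0.0356)³) = 7.930×10^7 Pa.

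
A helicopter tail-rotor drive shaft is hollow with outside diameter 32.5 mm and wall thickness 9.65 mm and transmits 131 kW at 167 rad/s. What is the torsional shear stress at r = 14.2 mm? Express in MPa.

ω = 167 rad/s, so T = P/ω = 131×10³ / 167.0 = 784.4 N·m.
J = π(d_o⁴ − d_i⁴)/32 = π(0.0325⁴ − 0.0132⁴)/32 = 1.065×10^-7 m⁴.
Shear stress varies linearly with radius: τ = T·r/J = 784.4 × 0.0142 / 1.065×10^-7 = 1.045×10^8 Pa.

105 MPa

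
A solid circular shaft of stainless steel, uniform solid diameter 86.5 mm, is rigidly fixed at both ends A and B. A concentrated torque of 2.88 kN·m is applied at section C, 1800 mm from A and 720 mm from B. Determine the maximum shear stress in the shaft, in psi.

With uniform GJ and both ends fixed, compatibility θ_AC = θ_CB gives T_A·a = T_B·b, together with T_A + T_B = T₀.
T_A = T₀·b/(a+b) = 2880·720/2520 = 822.9 N·m; T_B = 2057 N·m.
τ in each portion: τ_AC = 6.48×10^6 Pa, τ_CB = 1.62×10^7 Pa; maximum is in CB.
τ_max = T_CB·r/J = 2057·0.0432/5.50×10^-6 = 1.619×10^7 Pa.

2350 psi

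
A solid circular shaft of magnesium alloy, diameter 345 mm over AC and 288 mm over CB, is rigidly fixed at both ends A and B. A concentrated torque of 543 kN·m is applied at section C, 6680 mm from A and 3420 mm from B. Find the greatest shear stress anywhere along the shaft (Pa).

5.64e7 Pa

Compatibility: T_A·a/J_AC = T_B·b/J_CB with T_A + T_B = T₀.
J_AC = 1.39×10^-3 m⁴, J_CB = 6.75×10^-4 m⁴, so T_A = T₀·(J_AC/a)/((J_AC/a)+(J_CB/b)) = 278700 N·m, T_B = 264300 N·m.
τ in each portion: τ_AC = 3.46×10^7 Pa, τ_CB = 5.64×10^7 Pa; maximum is in CB.
τ_max = T_CB·r/J = 264300·0.144/6.75×10^-4 = 5.636×10^7 Pa.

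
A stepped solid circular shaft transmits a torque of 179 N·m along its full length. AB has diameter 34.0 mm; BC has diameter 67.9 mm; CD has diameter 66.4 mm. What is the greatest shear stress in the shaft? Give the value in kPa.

Under the same torque, τ_max = 16T/(πd³) is largest where d is smallest — segment AB (d = 34.0 mm).
τ_max = 16·179.0/(π·(0.0340)³) = 2.319×10^7 Pa.

23200 kPa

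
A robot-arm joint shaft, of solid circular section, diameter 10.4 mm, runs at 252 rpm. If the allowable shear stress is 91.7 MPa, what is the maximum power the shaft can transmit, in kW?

J = πd⁴/32 = π(0.0104)⁴/32 = 1.149×10^-9 m⁴.
T_max = τ_allow·J/r = 9.17×10^7 × 1.149×10^-9 / 0.00520 = 20.25 N·m.
ω = 2π·252/60 = 26.39 rad/s, so P_max = T_max·ω = 534.5 W.

0.534 kW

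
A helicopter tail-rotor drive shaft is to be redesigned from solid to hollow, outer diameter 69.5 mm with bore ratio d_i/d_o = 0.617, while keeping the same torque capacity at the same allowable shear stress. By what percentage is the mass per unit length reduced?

31.3 %

Equal τ_max and T ⇒ the solid shaft needs d_s³ = d_o³(1−k⁴), so d_s = 69.5·(1−0.617⁴)^(1/3) = 65.97 mm.
Area ratio A_h/A_s = d_o²(1−k²)/d_s² = (1−k²)/(1−k⁴)^(2/3) = 0.6874.
Mass saving = 1 − 0.6874 = 31.3 %.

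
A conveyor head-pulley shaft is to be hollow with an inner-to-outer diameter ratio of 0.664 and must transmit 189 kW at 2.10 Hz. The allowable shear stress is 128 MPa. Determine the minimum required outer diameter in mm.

89.1 mm

ω = 2π·2.10 = 13.19 rad/s, so T = P/ω = 189×10³ / 13.19 = 14320 N·m.
For a hollow shaft with d_i/d_o = 0.664: τ_max = 16T/(π d_o³ (1−k⁴)), so d_o = [16T/(π τ_allow (1−k⁴))]^(1/3) = [16·14320/(π·1.28×10^8·0.8056)]^(1/3) = 0.08910 m.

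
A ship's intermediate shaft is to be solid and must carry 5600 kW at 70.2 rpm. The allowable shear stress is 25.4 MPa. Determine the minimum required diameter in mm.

ω = 2π·70.2/60 = 7.351 rad/s, so T = P/ω = 5600×10³ / 7.351 = 761800 N·m.
For a solid shaft τ_max = 16T/(πd³), so d = (16T/(π τ_allow))^(1/3) = (16·761800/(π·2.54×10^7))^(1/3) = 0.5345 m.

535 mm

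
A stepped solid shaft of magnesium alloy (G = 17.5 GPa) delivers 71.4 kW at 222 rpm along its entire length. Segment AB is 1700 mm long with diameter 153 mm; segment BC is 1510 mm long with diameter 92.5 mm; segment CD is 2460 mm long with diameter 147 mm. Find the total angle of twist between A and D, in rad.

0.0518 rad

ω = 2π·222/60 = 23.25 rad/s, so T = P/ω = 71.4×10³ / 23.25 = 3071 N·m.
J_AB = π(0.153)⁴/32 = 5.38×10^-5 m⁴; J_BC = π(0.0925)⁴/32 = 7.19×10^-6 m⁴; J_CD = π(0.147)⁴/32 = 4.58×10^-5 m⁴.
θ = (T/G)·Σ L_i/J_i = (3071/17.5×10⁹)·(1.70/5.38×10^-5 + 1.51/7.19×10^-6 + 2.46/4.58×10^-5) = 0.05183 rad.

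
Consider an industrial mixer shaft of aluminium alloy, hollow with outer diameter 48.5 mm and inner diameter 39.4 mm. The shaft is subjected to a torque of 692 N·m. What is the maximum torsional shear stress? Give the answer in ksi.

J = π(d_o⁴ − d_i⁴)/32 = π(0.0485⁴ − 0.0394⁴)/32 = 3.066×10^-7 m⁴.
τ_max = T·r/J = 692.0 × 0.0243 / 3.066×10^-7 = 5.473×10^7 Pa.

7.94 ksi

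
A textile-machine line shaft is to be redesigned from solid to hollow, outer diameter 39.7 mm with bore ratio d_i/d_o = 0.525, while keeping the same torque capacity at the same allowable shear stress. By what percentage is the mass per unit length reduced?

Equal τ_max and T ⇒ the solid shaft needs d_s³ = d_o³(1−k⁴), so d_s = 39.7·(1−0.525⁴)^(1/3) = 38.67 mm.
Area ratio A_h/A_s = d_o²(1−k²)/d_s² = (1−k²)/(1−k⁴)^(2/3) = 0.7636.
Mass saving = 1 − 0.7636 = 23.6 %.

23.6 %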